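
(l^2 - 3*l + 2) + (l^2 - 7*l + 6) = 2*l^2 - 10*l + 8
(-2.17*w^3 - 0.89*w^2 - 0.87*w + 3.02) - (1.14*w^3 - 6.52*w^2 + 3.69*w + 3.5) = -3.31*w^3 + 5.63*w^2 - 4.56*w - 0.48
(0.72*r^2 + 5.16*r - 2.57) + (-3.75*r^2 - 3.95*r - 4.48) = -3.03*r^2 + 1.21*r - 7.05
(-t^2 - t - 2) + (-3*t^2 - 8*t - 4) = -4*t^2 - 9*t - 6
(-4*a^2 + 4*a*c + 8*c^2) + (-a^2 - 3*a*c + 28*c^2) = -5*a^2 + a*c + 36*c^2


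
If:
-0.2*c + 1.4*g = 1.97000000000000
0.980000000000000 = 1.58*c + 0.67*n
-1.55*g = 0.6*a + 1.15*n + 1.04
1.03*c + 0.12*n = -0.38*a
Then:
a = -2.94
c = 1.26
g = 1.59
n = -1.51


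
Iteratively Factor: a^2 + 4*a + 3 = (a + 1)*(a + 3)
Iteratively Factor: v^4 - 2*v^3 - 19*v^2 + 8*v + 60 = (v - 5)*(v^3 + 3*v^2 - 4*v - 12) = (v - 5)*(v - 2)*(v^2 + 5*v + 6) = (v - 5)*(v - 2)*(v + 3)*(v + 2)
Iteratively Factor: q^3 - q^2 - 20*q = (q + 4)*(q^2 - 5*q) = q*(q + 4)*(q - 5)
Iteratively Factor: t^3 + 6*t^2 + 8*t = (t + 2)*(t^2 + 4*t) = t*(t + 2)*(t + 4)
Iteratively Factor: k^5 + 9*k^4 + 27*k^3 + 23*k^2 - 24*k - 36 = (k - 1)*(k^4 + 10*k^3 + 37*k^2 + 60*k + 36) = (k - 1)*(k + 3)*(k^3 + 7*k^2 + 16*k + 12) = (k - 1)*(k + 2)*(k + 3)*(k^2 + 5*k + 6) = (k - 1)*(k + 2)^2*(k + 3)*(k + 3)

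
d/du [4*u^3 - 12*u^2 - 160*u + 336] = 12*u^2 - 24*u - 160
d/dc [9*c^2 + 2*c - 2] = 18*c + 2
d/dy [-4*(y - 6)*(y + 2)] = 16 - 8*y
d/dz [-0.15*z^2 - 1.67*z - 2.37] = -0.3*z - 1.67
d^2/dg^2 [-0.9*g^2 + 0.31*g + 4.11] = -1.80000000000000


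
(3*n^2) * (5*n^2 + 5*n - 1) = 15*n^4 + 15*n^3 - 3*n^2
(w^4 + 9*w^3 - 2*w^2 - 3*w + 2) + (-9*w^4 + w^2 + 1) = -8*w^4 + 9*w^3 - w^2 - 3*w + 3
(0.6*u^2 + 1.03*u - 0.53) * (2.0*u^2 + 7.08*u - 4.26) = 1.2*u^4 + 6.308*u^3 + 3.6764*u^2 - 8.1402*u + 2.2578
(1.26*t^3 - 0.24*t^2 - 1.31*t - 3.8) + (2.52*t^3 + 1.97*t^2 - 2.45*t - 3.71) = 3.78*t^3 + 1.73*t^2 - 3.76*t - 7.51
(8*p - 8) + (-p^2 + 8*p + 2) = -p^2 + 16*p - 6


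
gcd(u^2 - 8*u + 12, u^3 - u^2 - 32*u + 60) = u - 2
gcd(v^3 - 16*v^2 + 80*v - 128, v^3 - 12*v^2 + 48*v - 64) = v^2 - 8*v + 16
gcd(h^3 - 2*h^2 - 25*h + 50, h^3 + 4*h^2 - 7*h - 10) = h^2 + 3*h - 10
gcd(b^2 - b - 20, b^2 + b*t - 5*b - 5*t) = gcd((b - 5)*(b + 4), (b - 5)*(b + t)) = b - 5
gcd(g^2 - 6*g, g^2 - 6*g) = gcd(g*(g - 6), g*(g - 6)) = g^2 - 6*g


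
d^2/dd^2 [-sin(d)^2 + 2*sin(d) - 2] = -2*sin(d) - 2*cos(2*d)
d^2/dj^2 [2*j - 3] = 0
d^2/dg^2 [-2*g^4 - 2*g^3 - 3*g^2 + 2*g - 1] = -24*g^2 - 12*g - 6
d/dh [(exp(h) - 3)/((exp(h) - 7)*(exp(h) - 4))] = (-exp(2*h) + 6*exp(h) - 5)*exp(h)/(exp(4*h) - 22*exp(3*h) + 177*exp(2*h) - 616*exp(h) + 784)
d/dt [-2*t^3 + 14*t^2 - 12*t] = -6*t^2 + 28*t - 12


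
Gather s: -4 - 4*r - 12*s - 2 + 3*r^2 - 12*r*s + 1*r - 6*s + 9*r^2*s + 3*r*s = 3*r^2 - 3*r + s*(9*r^2 - 9*r - 18) - 6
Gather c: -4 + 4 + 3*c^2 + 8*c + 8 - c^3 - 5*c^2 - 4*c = -c^3 - 2*c^2 + 4*c + 8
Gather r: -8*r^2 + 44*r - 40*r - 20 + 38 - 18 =-8*r^2 + 4*r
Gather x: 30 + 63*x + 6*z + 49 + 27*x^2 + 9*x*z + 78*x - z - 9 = 27*x^2 + x*(9*z + 141) + 5*z + 70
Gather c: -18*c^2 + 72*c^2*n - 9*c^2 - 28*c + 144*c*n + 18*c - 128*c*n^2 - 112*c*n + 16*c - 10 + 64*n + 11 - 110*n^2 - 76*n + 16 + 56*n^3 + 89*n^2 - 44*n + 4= c^2*(72*n - 27) + c*(-128*n^2 + 32*n + 6) + 56*n^3 - 21*n^2 - 56*n + 21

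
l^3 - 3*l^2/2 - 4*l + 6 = (l - 2)*(l - 3/2)*(l + 2)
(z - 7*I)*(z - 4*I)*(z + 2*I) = z^3 - 9*I*z^2 - 6*z - 56*I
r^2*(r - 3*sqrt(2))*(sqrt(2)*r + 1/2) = sqrt(2)*r^4 - 11*r^3/2 - 3*sqrt(2)*r^2/2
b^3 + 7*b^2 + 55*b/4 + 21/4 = (b + 1/2)*(b + 3)*(b + 7/2)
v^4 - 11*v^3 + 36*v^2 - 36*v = v*(v - 6)*(v - 3)*(v - 2)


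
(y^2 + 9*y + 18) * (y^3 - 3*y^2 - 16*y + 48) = y^5 + 6*y^4 - 25*y^3 - 150*y^2 + 144*y + 864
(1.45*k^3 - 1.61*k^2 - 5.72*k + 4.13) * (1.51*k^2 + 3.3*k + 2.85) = 2.1895*k^5 + 2.3539*k^4 - 9.8177*k^3 - 17.2282*k^2 - 2.673*k + 11.7705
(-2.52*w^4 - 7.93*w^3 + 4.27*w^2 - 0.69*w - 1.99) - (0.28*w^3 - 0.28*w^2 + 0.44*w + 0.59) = -2.52*w^4 - 8.21*w^3 + 4.55*w^2 - 1.13*w - 2.58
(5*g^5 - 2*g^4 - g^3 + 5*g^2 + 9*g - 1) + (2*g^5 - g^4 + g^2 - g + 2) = 7*g^5 - 3*g^4 - g^3 + 6*g^2 + 8*g + 1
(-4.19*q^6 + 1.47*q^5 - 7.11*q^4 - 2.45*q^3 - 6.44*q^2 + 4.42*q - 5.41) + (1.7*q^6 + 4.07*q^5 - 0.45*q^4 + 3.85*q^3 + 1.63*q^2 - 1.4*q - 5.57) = -2.49*q^6 + 5.54*q^5 - 7.56*q^4 + 1.4*q^3 - 4.81*q^2 + 3.02*q - 10.98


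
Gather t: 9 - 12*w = 9 - 12*w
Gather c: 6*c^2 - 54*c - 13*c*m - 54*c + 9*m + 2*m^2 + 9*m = 6*c^2 + c*(-13*m - 108) + 2*m^2 + 18*m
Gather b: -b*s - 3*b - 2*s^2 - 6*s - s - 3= b*(-s - 3) - 2*s^2 - 7*s - 3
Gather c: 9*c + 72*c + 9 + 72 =81*c + 81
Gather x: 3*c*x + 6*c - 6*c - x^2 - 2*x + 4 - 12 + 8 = -x^2 + x*(3*c - 2)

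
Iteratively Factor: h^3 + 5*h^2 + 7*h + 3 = (h + 1)*(h^2 + 4*h + 3) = (h + 1)^2*(h + 3)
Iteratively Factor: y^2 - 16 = (y + 4)*(y - 4)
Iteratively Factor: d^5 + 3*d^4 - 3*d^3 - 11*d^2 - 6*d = (d + 1)*(d^4 + 2*d^3 - 5*d^2 - 6*d) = (d + 1)*(d + 3)*(d^3 - d^2 - 2*d) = d*(d + 1)*(d + 3)*(d^2 - d - 2) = d*(d + 1)^2*(d + 3)*(d - 2)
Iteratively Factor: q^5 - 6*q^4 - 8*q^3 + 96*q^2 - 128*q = (q)*(q^4 - 6*q^3 - 8*q^2 + 96*q - 128) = q*(q - 2)*(q^3 - 4*q^2 - 16*q + 64) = q*(q - 4)*(q - 2)*(q^2 - 16) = q*(q - 4)*(q - 2)*(q + 4)*(q - 4)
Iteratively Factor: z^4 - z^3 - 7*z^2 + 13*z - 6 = (z + 3)*(z^3 - 4*z^2 + 5*z - 2) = (z - 1)*(z + 3)*(z^2 - 3*z + 2) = (z - 1)^2*(z + 3)*(z - 2)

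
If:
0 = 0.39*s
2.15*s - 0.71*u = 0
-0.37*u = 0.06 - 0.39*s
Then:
No Solution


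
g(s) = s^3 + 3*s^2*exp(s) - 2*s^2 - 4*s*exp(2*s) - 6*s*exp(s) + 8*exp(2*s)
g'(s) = 3*s^2*exp(s) + 3*s^2 - 8*s*exp(2*s) - 4*s + 12*exp(2*s) - 6*exp(s)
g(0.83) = 17.13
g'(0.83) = 17.92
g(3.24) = -2913.01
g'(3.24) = -8405.98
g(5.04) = -282972.18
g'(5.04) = -664842.53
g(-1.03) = 1.67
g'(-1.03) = 8.88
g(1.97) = 4.78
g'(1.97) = -149.11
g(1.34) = 27.19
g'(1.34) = 16.35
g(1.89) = 14.76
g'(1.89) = -102.33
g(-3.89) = -87.71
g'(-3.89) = 61.78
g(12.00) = -1059506292028.83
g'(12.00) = -2225016924981.71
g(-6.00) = -287.64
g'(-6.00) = 132.25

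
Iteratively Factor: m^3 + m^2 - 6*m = (m - 2)*(m^2 + 3*m) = (m - 2)*(m + 3)*(m)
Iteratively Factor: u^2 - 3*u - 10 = (u - 5)*(u + 2)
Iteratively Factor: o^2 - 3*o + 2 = (o - 1)*(o - 2)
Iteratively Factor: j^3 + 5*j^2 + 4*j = (j)*(j^2 + 5*j + 4) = j*(j + 4)*(j + 1)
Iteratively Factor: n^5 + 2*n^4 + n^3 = (n)*(n^4 + 2*n^3 + n^2) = n^2*(n^3 + 2*n^2 + n) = n^3*(n^2 + 2*n + 1) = n^3*(n + 1)*(n + 1)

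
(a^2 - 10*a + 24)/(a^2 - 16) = (a - 6)/(a + 4)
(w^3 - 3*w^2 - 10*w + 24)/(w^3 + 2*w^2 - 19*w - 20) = (w^2 + w - 6)/(w^2 + 6*w + 5)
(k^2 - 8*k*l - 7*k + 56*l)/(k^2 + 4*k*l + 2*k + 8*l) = (k^2 - 8*k*l - 7*k + 56*l)/(k^2 + 4*k*l + 2*k + 8*l)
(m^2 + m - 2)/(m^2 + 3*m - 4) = (m + 2)/(m + 4)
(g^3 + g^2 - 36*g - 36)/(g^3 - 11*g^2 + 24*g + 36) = (g + 6)/(g - 6)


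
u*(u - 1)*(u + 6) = u^3 + 5*u^2 - 6*u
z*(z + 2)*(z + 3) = z^3 + 5*z^2 + 6*z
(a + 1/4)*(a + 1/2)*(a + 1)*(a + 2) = a^4 + 15*a^3/4 + 35*a^2/8 + 15*a/8 + 1/4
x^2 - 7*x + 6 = (x - 6)*(x - 1)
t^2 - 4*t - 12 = (t - 6)*(t + 2)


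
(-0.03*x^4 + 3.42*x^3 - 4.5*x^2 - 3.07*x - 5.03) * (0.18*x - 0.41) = -0.0054*x^5 + 0.6279*x^4 - 2.2122*x^3 + 1.2924*x^2 + 0.3533*x + 2.0623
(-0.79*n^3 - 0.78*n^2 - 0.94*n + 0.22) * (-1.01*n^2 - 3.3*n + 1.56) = 0.7979*n^5 + 3.3948*n^4 + 2.291*n^3 + 1.663*n^2 - 2.1924*n + 0.3432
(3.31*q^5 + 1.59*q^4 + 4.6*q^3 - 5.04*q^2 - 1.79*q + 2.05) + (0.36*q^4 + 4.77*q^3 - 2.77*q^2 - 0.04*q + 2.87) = 3.31*q^5 + 1.95*q^4 + 9.37*q^3 - 7.81*q^2 - 1.83*q + 4.92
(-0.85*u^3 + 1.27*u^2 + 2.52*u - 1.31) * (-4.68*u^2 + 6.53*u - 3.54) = 3.978*u^5 - 11.4941*u^4 - 0.491499999999998*u^3 + 18.0906*u^2 - 17.4751*u + 4.6374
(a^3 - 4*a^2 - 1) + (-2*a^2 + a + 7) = a^3 - 6*a^2 + a + 6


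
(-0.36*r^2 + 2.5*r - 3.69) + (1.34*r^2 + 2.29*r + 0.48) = 0.98*r^2 + 4.79*r - 3.21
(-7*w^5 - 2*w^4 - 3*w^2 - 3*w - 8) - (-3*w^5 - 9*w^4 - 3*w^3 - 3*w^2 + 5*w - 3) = -4*w^5 + 7*w^4 + 3*w^3 - 8*w - 5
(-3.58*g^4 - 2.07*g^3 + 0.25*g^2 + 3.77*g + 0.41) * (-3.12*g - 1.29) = 11.1696*g^5 + 11.0766*g^4 + 1.8903*g^3 - 12.0849*g^2 - 6.1425*g - 0.5289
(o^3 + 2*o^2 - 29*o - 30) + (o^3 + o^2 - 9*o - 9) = 2*o^3 + 3*o^2 - 38*o - 39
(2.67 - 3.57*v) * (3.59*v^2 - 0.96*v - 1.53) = -12.8163*v^3 + 13.0125*v^2 + 2.8989*v - 4.0851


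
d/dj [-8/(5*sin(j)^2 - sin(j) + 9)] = 8*(10*sin(j) - 1)*cos(j)/(5*sin(j)^2 - sin(j) + 9)^2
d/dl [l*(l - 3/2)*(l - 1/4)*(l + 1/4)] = 4*l^3 - 9*l^2/2 - l/8 + 3/32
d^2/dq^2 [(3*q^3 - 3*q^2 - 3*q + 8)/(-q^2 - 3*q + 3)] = 84*(-q^3 + 2*q^2 - 3*q - 1)/(q^6 + 9*q^5 + 18*q^4 - 27*q^3 - 54*q^2 + 81*q - 27)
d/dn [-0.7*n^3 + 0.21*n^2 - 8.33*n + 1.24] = -2.1*n^2 + 0.42*n - 8.33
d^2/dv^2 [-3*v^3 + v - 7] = -18*v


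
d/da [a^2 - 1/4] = 2*a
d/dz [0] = 0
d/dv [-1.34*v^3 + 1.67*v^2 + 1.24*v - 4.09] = -4.02*v^2 + 3.34*v + 1.24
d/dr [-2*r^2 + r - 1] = 1 - 4*r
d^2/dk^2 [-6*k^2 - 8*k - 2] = -12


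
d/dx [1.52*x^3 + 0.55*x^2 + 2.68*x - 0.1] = 4.56*x^2 + 1.1*x + 2.68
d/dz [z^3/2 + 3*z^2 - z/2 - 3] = 3*z^2/2 + 6*z - 1/2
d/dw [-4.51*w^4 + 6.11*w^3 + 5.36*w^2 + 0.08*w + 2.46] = -18.04*w^3 + 18.33*w^2 + 10.72*w + 0.08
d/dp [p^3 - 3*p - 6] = 3*p^2 - 3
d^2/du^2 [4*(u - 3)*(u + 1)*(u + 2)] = 24*u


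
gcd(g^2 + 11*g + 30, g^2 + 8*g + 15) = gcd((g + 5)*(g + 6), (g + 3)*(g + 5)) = g + 5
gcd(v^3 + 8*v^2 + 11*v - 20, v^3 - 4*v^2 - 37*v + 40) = v^2 + 4*v - 5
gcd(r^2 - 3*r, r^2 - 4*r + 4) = 1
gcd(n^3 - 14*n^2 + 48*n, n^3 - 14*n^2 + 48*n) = n^3 - 14*n^2 + 48*n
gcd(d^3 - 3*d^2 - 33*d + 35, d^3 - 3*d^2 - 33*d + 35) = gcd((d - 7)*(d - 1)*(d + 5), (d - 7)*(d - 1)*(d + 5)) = d^3 - 3*d^2 - 33*d + 35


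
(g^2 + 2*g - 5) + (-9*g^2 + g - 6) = -8*g^2 + 3*g - 11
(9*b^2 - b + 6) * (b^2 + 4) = 9*b^4 - b^3 + 42*b^2 - 4*b + 24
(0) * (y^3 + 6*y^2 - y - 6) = 0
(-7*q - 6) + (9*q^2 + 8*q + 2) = 9*q^2 + q - 4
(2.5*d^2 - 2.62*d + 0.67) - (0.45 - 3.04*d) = 2.5*d^2 + 0.42*d + 0.22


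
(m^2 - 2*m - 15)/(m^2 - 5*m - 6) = (-m^2 + 2*m + 15)/(-m^2 + 5*m + 6)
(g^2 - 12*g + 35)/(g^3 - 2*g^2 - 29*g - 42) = (g - 5)/(g^2 + 5*g + 6)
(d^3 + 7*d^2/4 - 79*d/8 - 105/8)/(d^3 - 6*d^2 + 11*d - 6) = (8*d^2 + 38*d + 35)/(8*(d^2 - 3*d + 2))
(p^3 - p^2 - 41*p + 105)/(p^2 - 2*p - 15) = (p^2 + 4*p - 21)/(p + 3)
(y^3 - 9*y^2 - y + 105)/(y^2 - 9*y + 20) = (y^2 - 4*y - 21)/(y - 4)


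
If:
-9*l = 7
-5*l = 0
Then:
No Solution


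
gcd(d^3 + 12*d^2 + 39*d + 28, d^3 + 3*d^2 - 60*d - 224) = d^2 + 11*d + 28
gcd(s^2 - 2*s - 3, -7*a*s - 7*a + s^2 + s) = s + 1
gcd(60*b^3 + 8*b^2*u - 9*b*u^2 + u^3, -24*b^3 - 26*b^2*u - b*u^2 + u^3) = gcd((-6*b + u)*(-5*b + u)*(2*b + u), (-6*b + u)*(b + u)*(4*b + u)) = -6*b + u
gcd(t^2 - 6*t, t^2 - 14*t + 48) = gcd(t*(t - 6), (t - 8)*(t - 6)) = t - 6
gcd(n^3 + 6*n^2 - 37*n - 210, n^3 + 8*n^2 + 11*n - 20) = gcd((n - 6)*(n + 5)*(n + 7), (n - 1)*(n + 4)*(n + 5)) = n + 5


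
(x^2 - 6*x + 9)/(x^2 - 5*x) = (x^2 - 6*x + 9)/(x*(x - 5))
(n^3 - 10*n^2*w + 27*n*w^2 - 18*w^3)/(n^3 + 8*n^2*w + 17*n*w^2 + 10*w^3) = (n^3 - 10*n^2*w + 27*n*w^2 - 18*w^3)/(n^3 + 8*n^2*w + 17*n*w^2 + 10*w^3)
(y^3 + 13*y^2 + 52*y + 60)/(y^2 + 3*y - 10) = (y^2 + 8*y + 12)/(y - 2)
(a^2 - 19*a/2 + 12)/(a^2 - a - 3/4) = 2*(a - 8)/(2*a + 1)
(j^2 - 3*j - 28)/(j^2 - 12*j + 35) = (j + 4)/(j - 5)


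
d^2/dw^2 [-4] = 0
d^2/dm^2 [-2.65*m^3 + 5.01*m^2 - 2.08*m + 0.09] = 10.02 - 15.9*m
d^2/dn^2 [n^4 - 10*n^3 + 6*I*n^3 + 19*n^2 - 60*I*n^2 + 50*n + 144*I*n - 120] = 12*n^2 + n*(-60 + 36*I) + 38 - 120*I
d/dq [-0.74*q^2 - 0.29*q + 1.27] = -1.48*q - 0.29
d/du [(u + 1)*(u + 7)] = 2*u + 8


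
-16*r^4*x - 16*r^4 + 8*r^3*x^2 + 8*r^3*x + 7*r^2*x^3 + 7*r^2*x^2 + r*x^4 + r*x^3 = (-r + x)*(4*r + x)^2*(r*x + r)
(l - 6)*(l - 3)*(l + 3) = l^3 - 6*l^2 - 9*l + 54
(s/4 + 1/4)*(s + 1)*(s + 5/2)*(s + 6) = s^4/4 + 21*s^3/8 + 33*s^2/4 + 77*s/8 + 15/4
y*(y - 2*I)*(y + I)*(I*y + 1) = I*y^4 + 2*y^3 + I*y^2 + 2*y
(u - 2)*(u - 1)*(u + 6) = u^3 + 3*u^2 - 16*u + 12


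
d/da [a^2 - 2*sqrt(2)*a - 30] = 2*a - 2*sqrt(2)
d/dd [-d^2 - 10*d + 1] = -2*d - 10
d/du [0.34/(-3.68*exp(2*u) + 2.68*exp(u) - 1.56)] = (2.5024*exp(u) - 0.9112)*exp(u)/(3.68*exp(2*u) - 2.68*exp(u) + 1.56)^2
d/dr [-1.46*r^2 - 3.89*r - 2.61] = -2.92*r - 3.89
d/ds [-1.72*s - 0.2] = -1.72000000000000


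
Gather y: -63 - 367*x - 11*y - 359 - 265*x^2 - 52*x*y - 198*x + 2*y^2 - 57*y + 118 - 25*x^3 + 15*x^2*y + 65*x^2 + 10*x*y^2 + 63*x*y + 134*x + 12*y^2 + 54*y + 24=-25*x^3 - 200*x^2 - 431*x + y^2*(10*x + 14) + y*(15*x^2 + 11*x - 14) - 280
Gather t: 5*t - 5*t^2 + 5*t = -5*t^2 + 10*t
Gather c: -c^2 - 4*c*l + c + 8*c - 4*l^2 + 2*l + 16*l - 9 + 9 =-c^2 + c*(9 - 4*l) - 4*l^2 + 18*l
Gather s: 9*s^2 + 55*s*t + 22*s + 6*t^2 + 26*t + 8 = 9*s^2 + s*(55*t + 22) + 6*t^2 + 26*t + 8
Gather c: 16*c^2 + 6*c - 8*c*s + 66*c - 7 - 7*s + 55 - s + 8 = 16*c^2 + c*(72 - 8*s) - 8*s + 56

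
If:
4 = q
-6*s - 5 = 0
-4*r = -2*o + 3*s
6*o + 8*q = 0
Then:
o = -16/3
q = 4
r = -49/24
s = -5/6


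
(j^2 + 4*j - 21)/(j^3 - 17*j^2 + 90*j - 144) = (j + 7)/(j^2 - 14*j + 48)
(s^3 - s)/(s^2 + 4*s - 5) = s*(s + 1)/(s + 5)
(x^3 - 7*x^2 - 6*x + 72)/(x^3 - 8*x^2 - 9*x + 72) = (x^2 - 10*x + 24)/(x^2 - 11*x + 24)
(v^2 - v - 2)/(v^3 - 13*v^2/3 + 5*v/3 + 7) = 3*(v - 2)/(3*v^2 - 16*v + 21)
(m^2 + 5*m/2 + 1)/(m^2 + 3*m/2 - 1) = (2*m + 1)/(2*m - 1)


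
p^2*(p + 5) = p^3 + 5*p^2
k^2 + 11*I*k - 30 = (k + 5*I)*(k + 6*I)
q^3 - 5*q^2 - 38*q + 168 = (q - 7)*(q - 4)*(q + 6)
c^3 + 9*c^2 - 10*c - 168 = (c - 4)*(c + 6)*(c + 7)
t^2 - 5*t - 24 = (t - 8)*(t + 3)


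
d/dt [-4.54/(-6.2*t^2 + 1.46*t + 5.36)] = (6.6284 - 56.296*t)/(-6.2*t^2 + 1.46*t + 5.36)^2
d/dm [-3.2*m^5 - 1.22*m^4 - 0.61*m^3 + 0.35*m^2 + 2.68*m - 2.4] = -16.0*m^4 - 4.88*m^3 - 1.83*m^2 + 0.7*m + 2.68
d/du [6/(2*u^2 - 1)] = -24*u/(2*u^2 - 1)^2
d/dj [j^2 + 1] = 2*j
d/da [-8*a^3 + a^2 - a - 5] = -24*a^2 + 2*a - 1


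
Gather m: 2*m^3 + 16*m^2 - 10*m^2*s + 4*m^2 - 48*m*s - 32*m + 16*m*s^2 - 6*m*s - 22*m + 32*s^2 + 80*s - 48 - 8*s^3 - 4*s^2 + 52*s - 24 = 2*m^3 + m^2*(20 - 10*s) + m*(16*s^2 - 54*s - 54) - 8*s^3 + 28*s^2 + 132*s - 72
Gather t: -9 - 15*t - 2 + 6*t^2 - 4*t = 6*t^2 - 19*t - 11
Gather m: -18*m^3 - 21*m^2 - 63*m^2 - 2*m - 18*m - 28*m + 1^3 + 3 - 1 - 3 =-18*m^3 - 84*m^2 - 48*m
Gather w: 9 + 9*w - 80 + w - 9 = 10*w - 80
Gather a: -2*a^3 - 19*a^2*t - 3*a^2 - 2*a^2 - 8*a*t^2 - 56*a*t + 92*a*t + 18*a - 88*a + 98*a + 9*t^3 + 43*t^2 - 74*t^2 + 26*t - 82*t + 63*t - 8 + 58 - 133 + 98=-2*a^3 + a^2*(-19*t - 5) + a*(-8*t^2 + 36*t + 28) + 9*t^3 - 31*t^2 + 7*t + 15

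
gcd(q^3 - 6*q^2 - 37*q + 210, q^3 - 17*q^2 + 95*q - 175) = q^2 - 12*q + 35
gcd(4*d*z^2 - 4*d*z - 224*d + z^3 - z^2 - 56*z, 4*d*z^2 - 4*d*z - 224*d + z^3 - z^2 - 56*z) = 4*d*z^2 - 4*d*z - 224*d + z^3 - z^2 - 56*z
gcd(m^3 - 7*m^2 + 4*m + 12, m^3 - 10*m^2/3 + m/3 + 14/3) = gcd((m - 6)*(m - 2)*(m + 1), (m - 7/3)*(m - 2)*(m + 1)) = m^2 - m - 2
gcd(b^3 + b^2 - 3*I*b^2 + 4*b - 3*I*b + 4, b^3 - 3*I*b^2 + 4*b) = b^2 - 3*I*b + 4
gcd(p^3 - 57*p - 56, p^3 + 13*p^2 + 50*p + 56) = p + 7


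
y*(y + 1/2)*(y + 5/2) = y^3 + 3*y^2 + 5*y/4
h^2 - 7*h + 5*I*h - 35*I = (h - 7)*(h + 5*I)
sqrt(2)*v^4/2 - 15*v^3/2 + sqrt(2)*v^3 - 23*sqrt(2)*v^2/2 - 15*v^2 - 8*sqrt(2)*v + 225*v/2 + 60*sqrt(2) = (v - 3)*(v + 5)*(v - 8*sqrt(2))*(sqrt(2)*v/2 + 1/2)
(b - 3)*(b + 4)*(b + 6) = b^3 + 7*b^2 - 6*b - 72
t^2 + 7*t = t*(t + 7)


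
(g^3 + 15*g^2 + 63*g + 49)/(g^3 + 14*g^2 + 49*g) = (g + 1)/g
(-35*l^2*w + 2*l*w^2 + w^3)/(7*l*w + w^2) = -5*l + w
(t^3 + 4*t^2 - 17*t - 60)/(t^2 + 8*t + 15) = t - 4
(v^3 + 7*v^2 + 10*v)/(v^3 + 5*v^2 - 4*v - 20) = v/(v - 2)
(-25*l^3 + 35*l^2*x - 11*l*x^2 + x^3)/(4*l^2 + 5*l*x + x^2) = (-25*l^3 + 35*l^2*x - 11*l*x^2 + x^3)/(4*l^2 + 5*l*x + x^2)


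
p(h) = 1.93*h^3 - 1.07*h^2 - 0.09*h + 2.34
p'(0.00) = -0.09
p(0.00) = 2.34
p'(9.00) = 449.64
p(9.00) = 1321.83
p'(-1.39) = 14.07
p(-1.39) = -4.79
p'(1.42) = 8.55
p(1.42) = 5.58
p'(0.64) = 0.91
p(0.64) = 2.35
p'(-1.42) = 14.62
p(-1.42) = -5.22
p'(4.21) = 93.52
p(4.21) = 127.01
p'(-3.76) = 89.81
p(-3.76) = -115.04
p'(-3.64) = 84.41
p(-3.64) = -104.59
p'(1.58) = 10.98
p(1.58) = 7.14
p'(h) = 5.79*h^2 - 2.14*h - 0.09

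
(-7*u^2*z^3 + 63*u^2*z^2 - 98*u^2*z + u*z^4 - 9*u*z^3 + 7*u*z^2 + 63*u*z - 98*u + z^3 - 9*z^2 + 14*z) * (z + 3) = -7*u^2*z^4 + 42*u^2*z^3 + 91*u^2*z^2 - 294*u^2*z + u*z^5 - 6*u*z^4 - 20*u*z^3 + 84*u*z^2 + 91*u*z - 294*u + z^4 - 6*z^3 - 13*z^2 + 42*z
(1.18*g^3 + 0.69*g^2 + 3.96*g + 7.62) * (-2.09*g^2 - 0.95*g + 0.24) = -2.4662*g^5 - 2.5631*g^4 - 8.6487*g^3 - 19.5222*g^2 - 6.2886*g + 1.8288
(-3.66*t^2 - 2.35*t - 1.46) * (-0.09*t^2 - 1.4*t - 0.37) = 0.3294*t^4 + 5.3355*t^3 + 4.7756*t^2 + 2.9135*t + 0.5402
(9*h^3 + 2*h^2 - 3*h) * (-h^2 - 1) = -9*h^5 - 2*h^4 - 6*h^3 - 2*h^2 + 3*h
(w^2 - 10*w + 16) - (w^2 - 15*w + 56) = 5*w - 40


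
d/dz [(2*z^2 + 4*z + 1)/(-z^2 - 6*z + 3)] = 2*(-4*z^2 + 7*z + 9)/(z^4 + 12*z^3 + 30*z^2 - 36*z + 9)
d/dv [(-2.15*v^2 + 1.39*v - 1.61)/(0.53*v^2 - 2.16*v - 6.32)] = (3.9073*v^2 + 28.8826*v - 12.2624)/(0.2809*v^4 - 2.2896*v^3 - 2.0336*v^2 + 27.3024*v + 39.9424)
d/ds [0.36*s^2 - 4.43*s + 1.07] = 0.72*s - 4.43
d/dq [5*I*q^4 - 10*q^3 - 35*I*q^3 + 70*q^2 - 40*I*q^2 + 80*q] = 20*I*q^3 + q^2*(-30 - 105*I) + q*(140 - 80*I) + 80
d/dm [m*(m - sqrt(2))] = 2*m - sqrt(2)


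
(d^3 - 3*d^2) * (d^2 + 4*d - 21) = d^5 + d^4 - 33*d^3 + 63*d^2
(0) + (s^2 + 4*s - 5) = s^2 + 4*s - 5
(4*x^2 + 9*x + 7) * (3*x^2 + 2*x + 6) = 12*x^4 + 35*x^3 + 63*x^2 + 68*x + 42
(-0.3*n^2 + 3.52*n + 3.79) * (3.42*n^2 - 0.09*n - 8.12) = -1.026*n^4 + 12.0654*n^3 + 15.081*n^2 - 28.9235*n - 30.7748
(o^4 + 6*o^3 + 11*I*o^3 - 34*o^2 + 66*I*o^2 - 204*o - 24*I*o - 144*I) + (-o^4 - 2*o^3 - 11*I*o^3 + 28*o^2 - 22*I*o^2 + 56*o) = 4*o^3 - 6*o^2 + 44*I*o^2 - 148*o - 24*I*o - 144*I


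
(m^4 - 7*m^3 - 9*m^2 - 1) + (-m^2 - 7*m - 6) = m^4 - 7*m^3 - 10*m^2 - 7*m - 7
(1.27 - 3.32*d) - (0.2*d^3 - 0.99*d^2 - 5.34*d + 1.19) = -0.2*d^3 + 0.99*d^2 + 2.02*d + 0.0800000000000001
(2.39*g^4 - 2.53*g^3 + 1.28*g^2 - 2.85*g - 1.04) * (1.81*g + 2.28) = 4.3259*g^5 + 0.869899999999999*g^4 - 3.4516*g^3 - 2.2401*g^2 - 8.3804*g - 2.3712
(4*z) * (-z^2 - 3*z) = -4*z^3 - 12*z^2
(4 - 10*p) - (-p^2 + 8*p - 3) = p^2 - 18*p + 7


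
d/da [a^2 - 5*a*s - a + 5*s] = 2*a - 5*s - 1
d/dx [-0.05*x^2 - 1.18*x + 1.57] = -0.1*x - 1.18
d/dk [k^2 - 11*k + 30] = 2*k - 11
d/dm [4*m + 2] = 4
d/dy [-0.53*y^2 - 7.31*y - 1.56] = -1.06*y - 7.31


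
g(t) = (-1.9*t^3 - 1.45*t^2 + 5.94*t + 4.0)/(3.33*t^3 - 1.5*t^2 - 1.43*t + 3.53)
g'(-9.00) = 0.01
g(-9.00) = -0.48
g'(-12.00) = 0.01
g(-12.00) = -0.51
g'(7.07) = 0.00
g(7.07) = -0.64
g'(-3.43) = 0.09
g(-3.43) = -0.30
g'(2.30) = -0.40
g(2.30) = -0.40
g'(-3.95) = 0.07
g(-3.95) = -0.34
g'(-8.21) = 0.01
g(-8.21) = -0.47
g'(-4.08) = 0.06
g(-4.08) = -0.35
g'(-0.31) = 1.62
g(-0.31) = 0.56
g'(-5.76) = 0.03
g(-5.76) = -0.42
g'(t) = (-9.99*t^2 + 3.0*t + 1.43)*(-1.9*t^3 - 1.45*t^2 + 5.94*t + 4.0)/(3.33*t^3 - 1.5*t^2 - 1.43*t + 3.53)^2 + (-5.7*t^2 - 2.9*t + 5.94)/(3.33*t^3 - 1.5*t^2 - 1.43*t + 3.53)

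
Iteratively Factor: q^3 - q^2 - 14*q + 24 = (q - 3)*(q^2 + 2*q - 8) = (q - 3)*(q - 2)*(q + 4)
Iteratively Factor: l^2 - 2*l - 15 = (l - 5)*(l + 3)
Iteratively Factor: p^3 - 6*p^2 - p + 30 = (p + 2)*(p^2 - 8*p + 15) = (p - 5)*(p + 2)*(p - 3)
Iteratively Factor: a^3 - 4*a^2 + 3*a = (a - 1)*(a^2 - 3*a) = a*(a - 1)*(a - 3)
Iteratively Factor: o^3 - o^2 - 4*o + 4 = (o - 2)*(o^2 + o - 2) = (o - 2)*(o - 1)*(o + 2)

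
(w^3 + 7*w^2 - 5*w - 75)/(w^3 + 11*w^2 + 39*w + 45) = (w^2 + 2*w - 15)/(w^2 + 6*w + 9)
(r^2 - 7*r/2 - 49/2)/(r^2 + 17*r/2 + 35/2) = (r - 7)/(r + 5)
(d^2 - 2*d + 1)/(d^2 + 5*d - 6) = (d - 1)/(d + 6)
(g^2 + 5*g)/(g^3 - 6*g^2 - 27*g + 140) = g/(g^2 - 11*g + 28)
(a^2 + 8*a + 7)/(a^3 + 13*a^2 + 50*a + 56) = (a + 1)/(a^2 + 6*a + 8)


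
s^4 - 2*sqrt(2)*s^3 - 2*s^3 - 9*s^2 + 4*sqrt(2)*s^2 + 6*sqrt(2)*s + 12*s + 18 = (s - 3)*(s + 1)*(s - 3*sqrt(2))*(s + sqrt(2))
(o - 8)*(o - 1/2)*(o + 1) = o^3 - 15*o^2/2 - 9*o/2 + 4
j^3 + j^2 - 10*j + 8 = (j - 2)*(j - 1)*(j + 4)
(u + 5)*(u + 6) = u^2 + 11*u + 30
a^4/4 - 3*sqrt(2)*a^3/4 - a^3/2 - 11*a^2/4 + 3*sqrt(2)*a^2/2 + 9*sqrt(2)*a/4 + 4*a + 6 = (a/2 + 1/2)*(a/2 + sqrt(2)/2)*(a - 3)*(a - 4*sqrt(2))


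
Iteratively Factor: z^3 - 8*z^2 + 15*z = (z)*(z^2 - 8*z + 15) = z*(z - 3)*(z - 5)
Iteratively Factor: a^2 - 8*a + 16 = (a - 4)*(a - 4)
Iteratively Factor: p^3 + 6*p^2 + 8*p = (p + 2)*(p^2 + 4*p) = (p + 2)*(p + 4)*(p)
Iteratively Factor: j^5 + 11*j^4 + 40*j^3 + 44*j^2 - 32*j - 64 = (j + 2)*(j^4 + 9*j^3 + 22*j^2 - 32) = (j + 2)^2*(j^3 + 7*j^2 + 8*j - 16) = (j - 1)*(j + 2)^2*(j^2 + 8*j + 16) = (j - 1)*(j + 2)^2*(j + 4)*(j + 4)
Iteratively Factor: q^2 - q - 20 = (q - 5)*(q + 4)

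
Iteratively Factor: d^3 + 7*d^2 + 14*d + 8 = (d + 2)*(d^2 + 5*d + 4) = (d + 1)*(d + 2)*(d + 4)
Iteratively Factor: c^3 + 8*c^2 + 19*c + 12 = (c + 1)*(c^2 + 7*c + 12) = (c + 1)*(c + 4)*(c + 3)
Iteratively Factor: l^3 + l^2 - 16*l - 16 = (l + 1)*(l^2 - 16) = (l + 1)*(l + 4)*(l - 4)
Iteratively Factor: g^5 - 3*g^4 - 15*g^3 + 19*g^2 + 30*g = (g)*(g^4 - 3*g^3 - 15*g^2 + 19*g + 30) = g*(g - 2)*(g^3 - g^2 - 17*g - 15) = g*(g - 2)*(g + 3)*(g^2 - 4*g - 5) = g*(g - 2)*(g + 1)*(g + 3)*(g - 5)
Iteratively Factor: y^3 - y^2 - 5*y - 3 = (y + 1)*(y^2 - 2*y - 3) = (y + 1)^2*(y - 3)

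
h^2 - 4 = (h - 2)*(h + 2)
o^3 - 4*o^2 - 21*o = o*(o - 7)*(o + 3)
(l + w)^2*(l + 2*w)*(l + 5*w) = l^4 + 9*l^3*w + 25*l^2*w^2 + 27*l*w^3 + 10*w^4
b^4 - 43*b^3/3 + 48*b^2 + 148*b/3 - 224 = (b - 8)*(b - 6)*(b - 7/3)*(b + 2)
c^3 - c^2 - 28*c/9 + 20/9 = (c - 2)*(c - 2/3)*(c + 5/3)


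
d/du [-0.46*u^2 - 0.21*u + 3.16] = -0.92*u - 0.21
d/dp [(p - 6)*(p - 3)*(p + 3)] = 3*p^2 - 12*p - 9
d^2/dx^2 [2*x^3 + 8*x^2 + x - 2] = 12*x + 16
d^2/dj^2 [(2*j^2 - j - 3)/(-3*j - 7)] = -184/(27*j^3 + 189*j^2 + 441*j + 343)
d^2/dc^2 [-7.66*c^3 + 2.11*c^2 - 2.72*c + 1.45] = 4.22 - 45.96*c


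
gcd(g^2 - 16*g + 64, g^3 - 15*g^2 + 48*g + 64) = g^2 - 16*g + 64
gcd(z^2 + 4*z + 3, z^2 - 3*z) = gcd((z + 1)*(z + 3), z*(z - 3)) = 1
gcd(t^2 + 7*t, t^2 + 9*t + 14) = t + 7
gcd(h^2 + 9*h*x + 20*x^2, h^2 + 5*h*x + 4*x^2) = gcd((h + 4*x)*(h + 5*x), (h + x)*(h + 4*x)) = h + 4*x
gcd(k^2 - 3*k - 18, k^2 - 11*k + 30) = k - 6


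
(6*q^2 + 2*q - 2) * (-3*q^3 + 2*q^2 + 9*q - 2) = -18*q^5 + 6*q^4 + 64*q^3 + 2*q^2 - 22*q + 4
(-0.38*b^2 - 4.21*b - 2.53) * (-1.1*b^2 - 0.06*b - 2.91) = 0.418*b^4 + 4.6538*b^3 + 4.1414*b^2 + 12.4029*b + 7.3623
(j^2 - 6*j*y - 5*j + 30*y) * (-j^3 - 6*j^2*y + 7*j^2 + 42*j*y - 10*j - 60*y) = -j^5 + 12*j^4 + 36*j^3*y^2 - 45*j^3 - 432*j^2*y^2 + 50*j^2 + 1620*j*y^2 - 1800*y^2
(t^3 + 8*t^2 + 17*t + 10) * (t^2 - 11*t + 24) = t^5 - 3*t^4 - 47*t^3 + 15*t^2 + 298*t + 240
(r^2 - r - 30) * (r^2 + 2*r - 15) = r^4 + r^3 - 47*r^2 - 45*r + 450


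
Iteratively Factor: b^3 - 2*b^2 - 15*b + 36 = (b - 3)*(b^2 + b - 12) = (b - 3)*(b + 4)*(b - 3)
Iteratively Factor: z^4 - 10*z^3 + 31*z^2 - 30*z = (z - 5)*(z^3 - 5*z^2 + 6*z) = z*(z - 5)*(z^2 - 5*z + 6) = z*(z - 5)*(z - 3)*(z - 2)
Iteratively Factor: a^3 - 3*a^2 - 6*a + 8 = (a - 1)*(a^2 - 2*a - 8) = (a - 1)*(a + 2)*(a - 4)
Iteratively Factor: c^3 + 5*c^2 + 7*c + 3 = (c + 1)*(c^2 + 4*c + 3) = (c + 1)^2*(c + 3)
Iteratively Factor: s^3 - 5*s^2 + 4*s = (s - 1)*(s^2 - 4*s) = s*(s - 1)*(s - 4)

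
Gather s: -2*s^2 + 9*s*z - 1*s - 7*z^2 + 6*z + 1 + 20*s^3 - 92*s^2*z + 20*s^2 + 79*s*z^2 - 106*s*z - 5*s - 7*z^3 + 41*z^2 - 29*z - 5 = 20*s^3 + s^2*(18 - 92*z) + s*(79*z^2 - 97*z - 6) - 7*z^3 + 34*z^2 - 23*z - 4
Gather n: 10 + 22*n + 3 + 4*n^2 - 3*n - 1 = 4*n^2 + 19*n + 12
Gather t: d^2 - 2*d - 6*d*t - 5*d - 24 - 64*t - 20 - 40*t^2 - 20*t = d^2 - 7*d - 40*t^2 + t*(-6*d - 84) - 44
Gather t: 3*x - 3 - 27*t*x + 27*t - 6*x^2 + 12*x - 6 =t*(27 - 27*x) - 6*x^2 + 15*x - 9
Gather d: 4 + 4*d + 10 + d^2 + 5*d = d^2 + 9*d + 14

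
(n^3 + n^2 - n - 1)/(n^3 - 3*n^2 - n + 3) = (n + 1)/(n - 3)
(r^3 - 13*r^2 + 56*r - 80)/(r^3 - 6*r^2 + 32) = (r - 5)/(r + 2)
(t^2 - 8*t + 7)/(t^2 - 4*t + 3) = (t - 7)/(t - 3)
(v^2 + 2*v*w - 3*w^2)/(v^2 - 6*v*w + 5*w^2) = (v + 3*w)/(v - 5*w)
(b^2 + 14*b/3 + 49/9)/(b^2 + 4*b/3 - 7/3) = (b + 7/3)/(b - 1)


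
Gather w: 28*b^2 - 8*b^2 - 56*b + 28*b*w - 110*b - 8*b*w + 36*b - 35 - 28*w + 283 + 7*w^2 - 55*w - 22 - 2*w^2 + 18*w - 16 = 20*b^2 - 130*b + 5*w^2 + w*(20*b - 65) + 210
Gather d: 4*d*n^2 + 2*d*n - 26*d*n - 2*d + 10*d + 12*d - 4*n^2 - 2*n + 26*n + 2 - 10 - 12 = d*(4*n^2 - 24*n + 20) - 4*n^2 + 24*n - 20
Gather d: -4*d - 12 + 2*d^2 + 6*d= 2*d^2 + 2*d - 12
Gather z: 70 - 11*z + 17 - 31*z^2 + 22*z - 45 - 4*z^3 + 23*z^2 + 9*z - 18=-4*z^3 - 8*z^2 + 20*z + 24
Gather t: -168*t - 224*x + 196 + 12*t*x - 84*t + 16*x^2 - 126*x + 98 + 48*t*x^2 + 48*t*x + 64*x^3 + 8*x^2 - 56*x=t*(48*x^2 + 60*x - 252) + 64*x^3 + 24*x^2 - 406*x + 294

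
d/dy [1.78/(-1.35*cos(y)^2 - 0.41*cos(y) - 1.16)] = -(4.806*cos(y) + 0.7298)*sin(y)/(1.35*cos(y)^2 + 0.41*cos(y) + 1.16)^2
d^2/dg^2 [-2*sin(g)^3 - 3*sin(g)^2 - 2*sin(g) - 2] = 18*sin(g)^3 + 12*sin(g)^2 - 10*sin(g) - 6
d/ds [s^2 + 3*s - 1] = 2*s + 3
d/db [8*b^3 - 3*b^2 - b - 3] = 24*b^2 - 6*b - 1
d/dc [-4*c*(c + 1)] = -8*c - 4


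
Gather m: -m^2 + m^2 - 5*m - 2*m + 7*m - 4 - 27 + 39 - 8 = 0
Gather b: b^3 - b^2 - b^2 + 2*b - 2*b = b^3 - 2*b^2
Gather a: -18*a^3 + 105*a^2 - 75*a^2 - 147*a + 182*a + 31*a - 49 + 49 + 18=-18*a^3 + 30*a^2 + 66*a + 18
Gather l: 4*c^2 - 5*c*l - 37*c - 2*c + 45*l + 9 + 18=4*c^2 - 39*c + l*(45 - 5*c) + 27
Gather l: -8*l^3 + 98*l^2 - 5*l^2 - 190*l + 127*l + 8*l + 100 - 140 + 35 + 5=-8*l^3 + 93*l^2 - 55*l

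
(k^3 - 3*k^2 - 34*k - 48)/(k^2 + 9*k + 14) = (k^2 - 5*k - 24)/(k + 7)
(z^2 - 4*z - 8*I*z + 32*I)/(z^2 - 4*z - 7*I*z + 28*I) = (z - 8*I)/(z - 7*I)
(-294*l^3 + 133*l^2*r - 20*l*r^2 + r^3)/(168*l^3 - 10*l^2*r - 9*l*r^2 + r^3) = (-7*l + r)/(4*l + r)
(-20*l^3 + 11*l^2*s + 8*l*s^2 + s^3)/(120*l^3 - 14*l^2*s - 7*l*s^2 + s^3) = (-5*l^2 + 4*l*s + s^2)/(30*l^2 - 11*l*s + s^2)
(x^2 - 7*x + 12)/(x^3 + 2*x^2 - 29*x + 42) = (x - 4)/(x^2 + 5*x - 14)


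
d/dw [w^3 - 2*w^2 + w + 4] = 3*w^2 - 4*w + 1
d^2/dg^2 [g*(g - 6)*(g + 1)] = 6*g - 10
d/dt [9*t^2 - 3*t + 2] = 18*t - 3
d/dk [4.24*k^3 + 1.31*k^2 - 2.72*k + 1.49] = 12.72*k^2 + 2.62*k - 2.72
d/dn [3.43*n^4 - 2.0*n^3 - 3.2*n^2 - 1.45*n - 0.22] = 13.72*n^3 - 6.0*n^2 - 6.4*n - 1.45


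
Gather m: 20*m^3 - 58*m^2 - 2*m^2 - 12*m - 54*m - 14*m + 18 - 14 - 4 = 20*m^3 - 60*m^2 - 80*m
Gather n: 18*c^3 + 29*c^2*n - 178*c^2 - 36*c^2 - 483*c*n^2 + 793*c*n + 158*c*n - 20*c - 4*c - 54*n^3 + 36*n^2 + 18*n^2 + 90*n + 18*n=18*c^3 - 214*c^2 - 24*c - 54*n^3 + n^2*(54 - 483*c) + n*(29*c^2 + 951*c + 108)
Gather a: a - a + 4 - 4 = 0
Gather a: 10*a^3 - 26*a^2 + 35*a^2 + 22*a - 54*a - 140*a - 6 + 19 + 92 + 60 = 10*a^3 + 9*a^2 - 172*a + 165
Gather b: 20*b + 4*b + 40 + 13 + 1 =24*b + 54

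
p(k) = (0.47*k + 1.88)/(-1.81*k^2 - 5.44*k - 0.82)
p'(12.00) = 0.00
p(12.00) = -0.02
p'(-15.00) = 0.00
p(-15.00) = 0.02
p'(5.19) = 0.01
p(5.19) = -0.06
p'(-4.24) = -0.04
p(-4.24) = 0.01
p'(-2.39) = -0.46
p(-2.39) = 0.41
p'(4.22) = 0.02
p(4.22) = -0.07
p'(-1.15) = 0.34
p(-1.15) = 0.44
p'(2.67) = 0.04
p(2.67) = -0.11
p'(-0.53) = 2.68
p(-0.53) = 1.05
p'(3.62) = 0.02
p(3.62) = -0.08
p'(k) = (0.47*k + 1.88)*(3.62*k + 5.44)/(-1.81*k^2 - 5.44*k - 0.82)^2 + 0.47/(-1.81*k^2 - 5.44*k - 0.82) = (0.8507*k^2 + 6.8056*k + 9.8418)/(3.2761*k^4 + 19.6928*k^3 + 32.562*k^2 + 8.9216*k + 0.6724)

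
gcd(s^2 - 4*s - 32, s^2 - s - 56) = s - 8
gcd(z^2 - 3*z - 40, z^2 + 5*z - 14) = 1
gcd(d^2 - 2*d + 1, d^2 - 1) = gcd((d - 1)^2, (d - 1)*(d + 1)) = d - 1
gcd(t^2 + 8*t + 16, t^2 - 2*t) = 1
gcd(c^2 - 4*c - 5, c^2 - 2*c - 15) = c - 5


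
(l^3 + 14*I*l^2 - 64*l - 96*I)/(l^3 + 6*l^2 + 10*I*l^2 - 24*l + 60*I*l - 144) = (l + 4*I)/(l + 6)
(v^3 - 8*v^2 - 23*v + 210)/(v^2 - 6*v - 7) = (v^2 - v - 30)/(v + 1)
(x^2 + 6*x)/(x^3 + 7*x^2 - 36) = x/(x^2 + x - 6)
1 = 1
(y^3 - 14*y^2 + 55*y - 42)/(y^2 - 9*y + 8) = (y^2 - 13*y + 42)/(y - 8)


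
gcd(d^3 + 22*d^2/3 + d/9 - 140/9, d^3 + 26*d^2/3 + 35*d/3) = d^2 + 26*d/3 + 35/3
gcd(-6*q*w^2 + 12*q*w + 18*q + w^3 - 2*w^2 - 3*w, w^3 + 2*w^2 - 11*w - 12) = w^2 - 2*w - 3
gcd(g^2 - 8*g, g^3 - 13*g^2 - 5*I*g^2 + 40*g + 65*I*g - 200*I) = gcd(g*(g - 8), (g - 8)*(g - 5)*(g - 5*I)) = g - 8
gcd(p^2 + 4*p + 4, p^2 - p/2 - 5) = p + 2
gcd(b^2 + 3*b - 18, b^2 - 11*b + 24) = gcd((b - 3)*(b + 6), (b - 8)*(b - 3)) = b - 3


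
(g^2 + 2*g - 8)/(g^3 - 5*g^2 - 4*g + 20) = (g + 4)/(g^2 - 3*g - 10)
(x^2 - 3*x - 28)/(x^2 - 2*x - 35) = (x + 4)/(x + 5)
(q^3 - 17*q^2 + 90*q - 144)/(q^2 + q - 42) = (q^2 - 11*q + 24)/(q + 7)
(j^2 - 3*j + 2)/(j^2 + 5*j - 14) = (j - 1)/(j + 7)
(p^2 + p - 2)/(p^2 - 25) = (p^2 + p - 2)/(p^2 - 25)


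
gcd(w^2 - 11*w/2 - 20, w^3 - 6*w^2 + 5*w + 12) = 1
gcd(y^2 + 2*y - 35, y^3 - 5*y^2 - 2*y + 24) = 1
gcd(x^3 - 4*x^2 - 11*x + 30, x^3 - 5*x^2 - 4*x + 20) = x^2 - 7*x + 10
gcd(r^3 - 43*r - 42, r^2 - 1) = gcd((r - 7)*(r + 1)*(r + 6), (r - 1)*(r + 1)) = r + 1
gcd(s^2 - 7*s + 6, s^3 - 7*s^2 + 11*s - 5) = s - 1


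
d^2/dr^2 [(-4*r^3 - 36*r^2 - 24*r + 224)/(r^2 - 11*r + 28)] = 528*(-3*r^3 + 28*r^2 - 56*r - 56)/(r^6 - 33*r^5 + 447*r^4 - 3179*r^3 + 12516*r^2 - 25872*r + 21952)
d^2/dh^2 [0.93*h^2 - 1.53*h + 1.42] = 1.86000000000000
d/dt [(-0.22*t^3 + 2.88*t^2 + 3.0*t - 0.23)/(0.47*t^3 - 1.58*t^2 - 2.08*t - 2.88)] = (-1.006*t^4 - 1.9048*t^3 + 0.9747*t^2 - 17.3156*t - 9.1184)/(0.2209*t^6 - 1.4852*t^5 + 0.5412*t^4 + 3.8656*t^3 + 13.4272*t^2 + 11.9808*t + 8.2944)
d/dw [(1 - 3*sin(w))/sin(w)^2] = (3*sin(w) - 2)*cos(w)/sin(w)^3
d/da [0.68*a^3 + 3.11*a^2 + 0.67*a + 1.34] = 2.04*a^2 + 6.22*a + 0.67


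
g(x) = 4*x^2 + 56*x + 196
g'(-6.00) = 8.00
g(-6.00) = 4.00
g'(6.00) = 104.00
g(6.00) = 676.00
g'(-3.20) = 30.40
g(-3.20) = 57.76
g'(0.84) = 62.72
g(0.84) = 245.86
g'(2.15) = 73.20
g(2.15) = 334.89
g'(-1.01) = 47.92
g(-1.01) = 143.52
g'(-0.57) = 51.44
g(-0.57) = 165.38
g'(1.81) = 70.48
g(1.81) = 310.46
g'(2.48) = 75.84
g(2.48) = 359.48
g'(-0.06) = 55.52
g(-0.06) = 192.65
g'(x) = 8*x + 56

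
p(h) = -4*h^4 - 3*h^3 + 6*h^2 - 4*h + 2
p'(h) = -16*h^3 - 9*h^2 + 12*h - 4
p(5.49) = -3969.23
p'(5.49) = -2856.89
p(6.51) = -7781.73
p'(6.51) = -4721.61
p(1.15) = -6.22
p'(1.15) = -26.44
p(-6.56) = -6274.22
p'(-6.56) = 4046.78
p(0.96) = -2.36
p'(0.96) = -14.93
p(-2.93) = -154.11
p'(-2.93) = 286.04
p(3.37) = -574.07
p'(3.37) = -678.14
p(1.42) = -16.43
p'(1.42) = -50.92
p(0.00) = 2.00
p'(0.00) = -4.00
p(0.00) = 2.00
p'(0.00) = -4.00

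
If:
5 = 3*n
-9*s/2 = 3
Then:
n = 5/3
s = -2/3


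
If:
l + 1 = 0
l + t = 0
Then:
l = -1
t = 1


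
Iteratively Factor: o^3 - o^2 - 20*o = (o)*(o^2 - o - 20) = o*(o - 5)*(o + 4)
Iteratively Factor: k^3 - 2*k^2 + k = (k - 1)*(k^2 - k) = (k - 1)^2*(k)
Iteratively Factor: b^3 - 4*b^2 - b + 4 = (b - 1)*(b^2 - 3*b - 4) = (b - 4)*(b - 1)*(b + 1)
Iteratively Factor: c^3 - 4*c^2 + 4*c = (c)*(c^2 - 4*c + 4) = c*(c - 2)*(c - 2)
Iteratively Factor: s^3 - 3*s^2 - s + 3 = (s - 3)*(s^2 - 1) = (s - 3)*(s + 1)*(s - 1)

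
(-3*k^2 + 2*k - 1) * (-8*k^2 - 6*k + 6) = 24*k^4 + 2*k^3 - 22*k^2 + 18*k - 6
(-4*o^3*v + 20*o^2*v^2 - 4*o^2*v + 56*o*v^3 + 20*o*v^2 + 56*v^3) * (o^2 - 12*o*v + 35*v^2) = -4*o^5*v + 68*o^4*v^2 - 4*o^4*v - 324*o^3*v^3 + 68*o^3*v^2 + 28*o^2*v^4 - 324*o^2*v^3 + 1960*o*v^5 + 28*o*v^4 + 1960*v^5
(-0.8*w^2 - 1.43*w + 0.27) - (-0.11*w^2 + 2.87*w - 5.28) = -0.69*w^2 - 4.3*w + 5.55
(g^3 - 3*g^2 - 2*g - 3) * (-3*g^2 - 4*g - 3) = -3*g^5 + 5*g^4 + 15*g^3 + 26*g^2 + 18*g + 9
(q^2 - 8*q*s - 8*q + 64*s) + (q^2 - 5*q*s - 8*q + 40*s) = 2*q^2 - 13*q*s - 16*q + 104*s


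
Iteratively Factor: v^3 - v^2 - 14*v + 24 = (v - 2)*(v^2 + v - 12) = (v - 2)*(v + 4)*(v - 3)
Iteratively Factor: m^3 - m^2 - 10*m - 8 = (m - 4)*(m^2 + 3*m + 2) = (m - 4)*(m + 2)*(m + 1)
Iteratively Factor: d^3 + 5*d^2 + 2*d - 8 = (d + 2)*(d^2 + 3*d - 4) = (d + 2)*(d + 4)*(d - 1)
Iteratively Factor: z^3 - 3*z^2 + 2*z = (z)*(z^2 - 3*z + 2) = z*(z - 2)*(z - 1)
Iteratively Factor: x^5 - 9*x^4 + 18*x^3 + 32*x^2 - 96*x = (x - 4)*(x^4 - 5*x^3 - 2*x^2 + 24*x) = (x - 4)^2*(x^3 - x^2 - 6*x) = (x - 4)^2*(x - 3)*(x^2 + 2*x) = (x - 4)^2*(x - 3)*(x + 2)*(x)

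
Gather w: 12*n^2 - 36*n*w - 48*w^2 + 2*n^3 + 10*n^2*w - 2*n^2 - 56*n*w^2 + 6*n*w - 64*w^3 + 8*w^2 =2*n^3 + 10*n^2 - 64*w^3 + w^2*(-56*n - 40) + w*(10*n^2 - 30*n)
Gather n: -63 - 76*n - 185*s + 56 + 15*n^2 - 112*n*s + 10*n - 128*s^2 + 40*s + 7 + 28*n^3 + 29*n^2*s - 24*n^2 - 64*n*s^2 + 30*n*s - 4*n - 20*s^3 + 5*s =28*n^3 + n^2*(29*s - 9) + n*(-64*s^2 - 82*s - 70) - 20*s^3 - 128*s^2 - 140*s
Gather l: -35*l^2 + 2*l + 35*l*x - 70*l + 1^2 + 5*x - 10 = -35*l^2 + l*(35*x - 68) + 5*x - 9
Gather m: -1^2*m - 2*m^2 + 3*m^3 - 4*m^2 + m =3*m^3 - 6*m^2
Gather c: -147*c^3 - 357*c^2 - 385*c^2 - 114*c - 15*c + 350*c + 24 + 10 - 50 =-147*c^3 - 742*c^2 + 221*c - 16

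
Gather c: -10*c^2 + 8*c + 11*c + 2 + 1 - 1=-10*c^2 + 19*c + 2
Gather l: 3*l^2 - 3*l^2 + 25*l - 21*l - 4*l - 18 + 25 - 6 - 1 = 0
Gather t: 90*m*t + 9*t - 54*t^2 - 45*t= -54*t^2 + t*(90*m - 36)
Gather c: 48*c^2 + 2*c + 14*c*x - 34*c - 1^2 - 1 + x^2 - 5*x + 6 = 48*c^2 + c*(14*x - 32) + x^2 - 5*x + 4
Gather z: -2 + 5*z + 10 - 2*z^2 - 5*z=8 - 2*z^2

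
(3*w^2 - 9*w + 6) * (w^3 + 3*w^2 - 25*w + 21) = 3*w^5 - 96*w^3 + 306*w^2 - 339*w + 126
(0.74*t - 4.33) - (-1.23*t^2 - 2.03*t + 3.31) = 1.23*t^2 + 2.77*t - 7.64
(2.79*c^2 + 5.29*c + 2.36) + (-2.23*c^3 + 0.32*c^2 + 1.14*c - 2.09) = -2.23*c^3 + 3.11*c^2 + 6.43*c + 0.27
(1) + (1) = 2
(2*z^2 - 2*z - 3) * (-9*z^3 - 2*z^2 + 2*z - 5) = -18*z^5 + 14*z^4 + 35*z^3 - 8*z^2 + 4*z + 15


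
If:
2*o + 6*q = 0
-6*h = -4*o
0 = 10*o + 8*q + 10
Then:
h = -10/11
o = -15/11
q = 5/11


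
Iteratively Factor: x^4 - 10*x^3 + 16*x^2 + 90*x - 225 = (x - 5)*(x^3 - 5*x^2 - 9*x + 45) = (x - 5)^2*(x^2 - 9) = (x - 5)^2*(x + 3)*(x - 3)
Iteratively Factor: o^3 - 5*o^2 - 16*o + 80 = (o + 4)*(o^2 - 9*o + 20) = (o - 4)*(o + 4)*(o - 5)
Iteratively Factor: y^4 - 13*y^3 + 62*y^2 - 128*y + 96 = (y - 2)*(y^3 - 11*y^2 + 40*y - 48) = (y - 4)*(y - 2)*(y^2 - 7*y + 12) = (y - 4)*(y - 3)*(y - 2)*(y - 4)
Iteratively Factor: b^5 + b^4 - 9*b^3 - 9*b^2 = (b + 3)*(b^4 - 2*b^3 - 3*b^2) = (b + 1)*(b + 3)*(b^3 - 3*b^2) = b*(b + 1)*(b + 3)*(b^2 - 3*b) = b*(b - 3)*(b + 1)*(b + 3)*(b)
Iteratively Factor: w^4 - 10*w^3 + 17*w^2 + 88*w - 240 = (w + 3)*(w^3 - 13*w^2 + 56*w - 80) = (w - 5)*(w + 3)*(w^2 - 8*w + 16) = (w - 5)*(w - 4)*(w + 3)*(w - 4)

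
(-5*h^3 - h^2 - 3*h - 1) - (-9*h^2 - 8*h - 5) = -5*h^3 + 8*h^2 + 5*h + 4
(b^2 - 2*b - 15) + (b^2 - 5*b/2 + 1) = 2*b^2 - 9*b/2 - 14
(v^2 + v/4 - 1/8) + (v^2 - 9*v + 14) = 2*v^2 - 35*v/4 + 111/8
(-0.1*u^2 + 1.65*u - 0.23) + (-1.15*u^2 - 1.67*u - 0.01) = -1.25*u^2 - 0.02*u - 0.24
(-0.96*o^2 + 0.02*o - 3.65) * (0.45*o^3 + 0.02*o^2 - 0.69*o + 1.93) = -0.432*o^5 - 0.0102*o^4 - 0.9797*o^3 - 1.9396*o^2 + 2.5571*o - 7.0445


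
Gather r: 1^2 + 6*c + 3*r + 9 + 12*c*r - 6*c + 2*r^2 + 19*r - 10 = 2*r^2 + r*(12*c + 22)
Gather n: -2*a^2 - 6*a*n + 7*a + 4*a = -2*a^2 - 6*a*n + 11*a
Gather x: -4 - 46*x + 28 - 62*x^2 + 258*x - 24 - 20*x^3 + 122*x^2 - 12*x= -20*x^3 + 60*x^2 + 200*x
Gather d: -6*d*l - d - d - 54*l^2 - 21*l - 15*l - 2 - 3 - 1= d*(-6*l - 2) - 54*l^2 - 36*l - 6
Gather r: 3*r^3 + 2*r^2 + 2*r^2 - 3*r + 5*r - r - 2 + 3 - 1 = 3*r^3 + 4*r^2 + r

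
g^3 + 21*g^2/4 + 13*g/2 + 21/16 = (g + 1/4)*(g + 3/2)*(g + 7/2)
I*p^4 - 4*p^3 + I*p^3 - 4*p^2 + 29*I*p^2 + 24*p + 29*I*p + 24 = (p - 3*I)*(p - I)*(p + 8*I)*(I*p + I)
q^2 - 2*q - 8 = (q - 4)*(q + 2)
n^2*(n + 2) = n^3 + 2*n^2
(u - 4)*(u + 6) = u^2 + 2*u - 24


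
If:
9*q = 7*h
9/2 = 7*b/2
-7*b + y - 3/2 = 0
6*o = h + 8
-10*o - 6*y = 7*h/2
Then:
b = 9/7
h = -458/31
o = -35/31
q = -3206/279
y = 21/2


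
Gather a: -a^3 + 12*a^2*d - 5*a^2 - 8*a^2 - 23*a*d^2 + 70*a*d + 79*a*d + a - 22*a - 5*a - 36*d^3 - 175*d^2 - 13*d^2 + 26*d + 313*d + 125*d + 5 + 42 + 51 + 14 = -a^3 + a^2*(12*d - 13) + a*(-23*d^2 + 149*d - 26) - 36*d^3 - 188*d^2 + 464*d + 112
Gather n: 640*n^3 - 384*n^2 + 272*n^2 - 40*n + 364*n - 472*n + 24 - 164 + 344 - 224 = 640*n^3 - 112*n^2 - 148*n - 20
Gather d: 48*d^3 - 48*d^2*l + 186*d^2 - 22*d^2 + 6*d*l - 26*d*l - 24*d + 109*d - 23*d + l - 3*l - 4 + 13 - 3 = 48*d^3 + d^2*(164 - 48*l) + d*(62 - 20*l) - 2*l + 6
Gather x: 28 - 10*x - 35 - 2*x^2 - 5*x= -2*x^2 - 15*x - 7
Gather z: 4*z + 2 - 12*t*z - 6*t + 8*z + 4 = -6*t + z*(12 - 12*t) + 6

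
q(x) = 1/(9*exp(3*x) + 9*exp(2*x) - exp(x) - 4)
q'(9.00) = 0.00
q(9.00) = 0.00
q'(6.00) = 0.00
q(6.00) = 0.00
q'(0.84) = -0.02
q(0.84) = 0.01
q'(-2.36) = -0.01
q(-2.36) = -0.25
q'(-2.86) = -0.00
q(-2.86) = -0.25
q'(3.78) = -0.00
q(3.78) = 0.00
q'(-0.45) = -7.45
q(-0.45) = 0.74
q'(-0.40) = -3.58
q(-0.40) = 0.48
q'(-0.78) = -2.05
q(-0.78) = -0.59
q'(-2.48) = -0.00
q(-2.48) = -0.25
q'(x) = (-27*exp(3*x) - 18*exp(2*x) + exp(x))/(9*exp(3*x) + 9*exp(2*x) - exp(x) - 4)^2 = (-27*exp(2*x) - 18*exp(x) + 1)*exp(x)/(9*exp(3*x) + 9*exp(2*x) - exp(x) - 4)^2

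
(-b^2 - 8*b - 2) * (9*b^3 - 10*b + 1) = -9*b^5 - 72*b^4 - 8*b^3 + 79*b^2 + 12*b - 2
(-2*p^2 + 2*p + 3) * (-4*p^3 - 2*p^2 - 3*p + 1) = 8*p^5 - 4*p^4 - 10*p^3 - 14*p^2 - 7*p + 3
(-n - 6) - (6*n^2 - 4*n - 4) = -6*n^2 + 3*n - 2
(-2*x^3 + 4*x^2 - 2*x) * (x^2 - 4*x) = -2*x^5 + 12*x^4 - 18*x^3 + 8*x^2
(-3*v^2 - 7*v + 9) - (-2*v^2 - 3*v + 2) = -v^2 - 4*v + 7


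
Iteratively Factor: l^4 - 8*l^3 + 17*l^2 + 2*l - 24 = (l - 3)*(l^3 - 5*l^2 + 2*l + 8) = (l - 4)*(l - 3)*(l^2 - l - 2) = (l - 4)*(l - 3)*(l - 2)*(l + 1)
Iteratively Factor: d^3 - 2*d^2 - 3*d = (d + 1)*(d^2 - 3*d) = d*(d + 1)*(d - 3)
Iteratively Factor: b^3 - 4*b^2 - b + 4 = (b + 1)*(b^2 - 5*b + 4) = (b - 1)*(b + 1)*(b - 4)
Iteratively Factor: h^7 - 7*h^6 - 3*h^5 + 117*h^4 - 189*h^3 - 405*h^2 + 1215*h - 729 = (h - 3)*(h^6 - 4*h^5 - 15*h^4 + 72*h^3 + 27*h^2 - 324*h + 243) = (h - 3)^2*(h^5 - h^4 - 18*h^3 + 18*h^2 + 81*h - 81) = (h - 3)^3*(h^4 + 2*h^3 - 12*h^2 - 18*h + 27) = (h - 3)^3*(h + 3)*(h^3 - h^2 - 9*h + 9) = (h - 3)^4*(h + 3)*(h^2 + 2*h - 3) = (h - 3)^4*(h - 1)*(h + 3)*(h + 3)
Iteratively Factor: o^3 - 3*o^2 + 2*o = (o - 1)*(o^2 - 2*o) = (o - 2)*(o - 1)*(o)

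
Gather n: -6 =-6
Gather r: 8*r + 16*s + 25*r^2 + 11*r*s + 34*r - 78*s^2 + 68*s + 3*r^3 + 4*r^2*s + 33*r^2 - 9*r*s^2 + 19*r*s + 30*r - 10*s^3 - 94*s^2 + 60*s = 3*r^3 + r^2*(4*s + 58) + r*(-9*s^2 + 30*s + 72) - 10*s^3 - 172*s^2 + 144*s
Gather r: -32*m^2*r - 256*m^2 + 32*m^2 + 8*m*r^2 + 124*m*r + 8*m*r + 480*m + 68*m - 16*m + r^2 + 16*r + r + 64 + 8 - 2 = -224*m^2 + 532*m + r^2*(8*m + 1) + r*(-32*m^2 + 132*m + 17) + 70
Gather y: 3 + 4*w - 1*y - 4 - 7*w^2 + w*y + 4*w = -7*w^2 + 8*w + y*(w - 1) - 1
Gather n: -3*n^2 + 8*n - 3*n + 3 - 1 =-3*n^2 + 5*n + 2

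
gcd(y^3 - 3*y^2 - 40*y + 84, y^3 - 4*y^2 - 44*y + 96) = y^2 + 4*y - 12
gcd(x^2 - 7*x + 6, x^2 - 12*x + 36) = x - 6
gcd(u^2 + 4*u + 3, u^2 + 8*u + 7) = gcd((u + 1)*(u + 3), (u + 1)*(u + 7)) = u + 1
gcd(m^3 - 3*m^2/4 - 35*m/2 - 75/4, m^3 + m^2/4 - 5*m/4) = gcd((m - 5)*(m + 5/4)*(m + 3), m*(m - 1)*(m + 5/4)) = m + 5/4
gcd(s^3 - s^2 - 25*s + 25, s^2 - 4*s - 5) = s - 5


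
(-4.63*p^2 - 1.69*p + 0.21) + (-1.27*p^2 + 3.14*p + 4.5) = -5.9*p^2 + 1.45*p + 4.71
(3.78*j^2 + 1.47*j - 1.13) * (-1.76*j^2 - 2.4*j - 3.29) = -6.6528*j^4 - 11.6592*j^3 - 13.9754*j^2 - 2.1243*j + 3.7177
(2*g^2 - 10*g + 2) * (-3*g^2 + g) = -6*g^4 + 32*g^3 - 16*g^2 + 2*g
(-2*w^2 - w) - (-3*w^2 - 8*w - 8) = w^2 + 7*w + 8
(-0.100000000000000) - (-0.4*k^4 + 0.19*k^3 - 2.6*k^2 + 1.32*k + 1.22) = 0.4*k^4 - 0.19*k^3 + 2.6*k^2 - 1.32*k - 1.32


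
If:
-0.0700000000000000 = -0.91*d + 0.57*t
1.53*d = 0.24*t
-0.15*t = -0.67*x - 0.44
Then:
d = -0.03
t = -0.16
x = -0.69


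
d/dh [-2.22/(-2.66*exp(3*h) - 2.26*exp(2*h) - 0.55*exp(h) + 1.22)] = (-17.7156*exp(2*h) - 10.0344*exp(h) - 1.221)*exp(h)/(2.66*exp(3*h) + 2.26*exp(2*h) + 0.55*exp(h) - 1.22)^2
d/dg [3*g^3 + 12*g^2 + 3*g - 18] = 9*g^2 + 24*g + 3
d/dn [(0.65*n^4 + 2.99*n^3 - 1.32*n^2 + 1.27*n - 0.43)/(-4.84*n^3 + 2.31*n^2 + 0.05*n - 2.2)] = (-3.146*n^6 + 3.003*n^5 + 0.615600000000001*n^4 + 6.8726*n^3 - 28.9773*n^2 + 7.7946*n - 2.7725)/(23.4256*n^6 - 22.3608*n^5 + 4.8521*n^4 + 21.527*n^3 - 10.1615*n^2 - 0.22*n + 4.84)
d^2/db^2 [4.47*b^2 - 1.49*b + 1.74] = 8.94000000000000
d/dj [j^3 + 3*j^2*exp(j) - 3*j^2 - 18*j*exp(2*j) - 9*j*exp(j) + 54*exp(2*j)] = 3*j^2*exp(j) + 3*j^2 - 36*j*exp(2*j) - 3*j*exp(j) - 6*j + 90*exp(2*j) - 9*exp(j)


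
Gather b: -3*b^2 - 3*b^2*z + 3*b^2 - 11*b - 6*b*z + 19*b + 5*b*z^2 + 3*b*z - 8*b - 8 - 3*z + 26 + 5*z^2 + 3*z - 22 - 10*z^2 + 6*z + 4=-3*b^2*z + b*(5*z^2 - 3*z) - 5*z^2 + 6*z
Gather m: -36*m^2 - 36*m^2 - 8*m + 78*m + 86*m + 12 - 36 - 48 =-72*m^2 + 156*m - 72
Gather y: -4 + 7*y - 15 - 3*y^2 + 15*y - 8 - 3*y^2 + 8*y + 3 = -6*y^2 + 30*y - 24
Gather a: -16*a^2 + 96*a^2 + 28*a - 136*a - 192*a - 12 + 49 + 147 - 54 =80*a^2 - 300*a + 130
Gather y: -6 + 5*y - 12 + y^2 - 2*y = y^2 + 3*y - 18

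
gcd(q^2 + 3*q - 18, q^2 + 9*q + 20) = 1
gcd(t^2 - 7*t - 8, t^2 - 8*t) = t - 8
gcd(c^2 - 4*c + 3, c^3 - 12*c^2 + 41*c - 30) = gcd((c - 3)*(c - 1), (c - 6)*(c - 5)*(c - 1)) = c - 1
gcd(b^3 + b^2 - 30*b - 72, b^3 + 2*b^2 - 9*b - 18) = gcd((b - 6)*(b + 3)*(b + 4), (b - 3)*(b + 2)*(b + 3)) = b + 3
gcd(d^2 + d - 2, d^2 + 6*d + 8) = d + 2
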